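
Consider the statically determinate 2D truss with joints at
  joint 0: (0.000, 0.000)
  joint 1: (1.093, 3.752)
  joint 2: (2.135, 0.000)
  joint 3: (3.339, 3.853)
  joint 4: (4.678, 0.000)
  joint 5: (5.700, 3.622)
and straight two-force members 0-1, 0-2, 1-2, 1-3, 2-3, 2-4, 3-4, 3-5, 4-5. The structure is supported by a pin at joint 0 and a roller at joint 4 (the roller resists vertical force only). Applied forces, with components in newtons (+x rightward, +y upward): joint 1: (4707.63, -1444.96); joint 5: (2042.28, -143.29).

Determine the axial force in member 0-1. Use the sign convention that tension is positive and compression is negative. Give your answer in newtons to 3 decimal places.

N=6 nodes, M=9 members, R=3 reactions → 2N=12, M+R=12
member 0 (0-1): L=3.9080, (cx,cy)=(0.2797,0.9601)
member 1 (0-2): L=2.1350, (cx,cy)=(1.0000,0.0000)
member 2 (1-2): L=3.8940, (cx,cy)=(0.2676,-0.9635)
member 3 (1-3): L=2.2483, (cx,cy)=(0.9990,0.0449)
member 4 (2-3): L=4.0367, (cx,cy)=(0.2983,0.9545)
member 5 (2-4): L=2.5430, (cx,cy)=(1.0000,0.0000)
member 6 (3-4): L=4.0790, (cx,cy)=(0.3283,-0.9446)
member 7 (3-5): L=2.3723, (cx,cy)=(0.9952,-0.0974)
member 8 (4-5): L=3.7634, (cx,cy)=(0.2716,0.9624)
solve A·x = −loads:
  F[0-1] = +4458.9289 N (tension)
  F[0-2] = +5502.8120 N (tension)
  F[1-2] = -6028.8667 N (compression)
  F[1-3] = -1849.1291 N (compression)
  F[2-3] = +6086.0186 N (tension)
  F[2-4] = +2074.3209 N (tension)
  F[3-4] = -6271.7825 N (compression)
  F[3-5] = +2036.4363 N (tension)
  F[4-5] = +57.1557 N (tension)
  Rx@0 = -6749.9100 N
  Ry@0 = -4280.9805 N
  Ry@4 = +5869.2305 N

4458.929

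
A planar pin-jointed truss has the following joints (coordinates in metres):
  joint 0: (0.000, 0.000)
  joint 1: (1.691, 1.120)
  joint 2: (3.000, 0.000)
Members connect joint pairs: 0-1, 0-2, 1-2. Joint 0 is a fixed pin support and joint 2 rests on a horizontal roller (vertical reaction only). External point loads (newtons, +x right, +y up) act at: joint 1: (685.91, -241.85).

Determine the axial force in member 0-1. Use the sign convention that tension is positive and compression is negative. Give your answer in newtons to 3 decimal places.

N=3 nodes, M=3 members, R=3 reactions → 2N=6, M+R=6
member 0 (0-1): L=2.0283, (cx,cy)=(0.8337,0.5522)
member 1 (0-2): L=3.0000, (cx,cy)=(1.0000,0.0000)
member 2 (1-2): L=1.7228, (cx,cy)=(0.7598,-0.6501)
solve A·x = −loads:
  F[0-1] = +272.6319 N (tension)
  F[0-2] = +458.6126 N (tension)
  F[1-2] = -603.5728 N (compression)
  Rx@0 = -685.9100 N
  Ry@0 = -150.5459 N
  Ry@2 = +392.3958 N

272.632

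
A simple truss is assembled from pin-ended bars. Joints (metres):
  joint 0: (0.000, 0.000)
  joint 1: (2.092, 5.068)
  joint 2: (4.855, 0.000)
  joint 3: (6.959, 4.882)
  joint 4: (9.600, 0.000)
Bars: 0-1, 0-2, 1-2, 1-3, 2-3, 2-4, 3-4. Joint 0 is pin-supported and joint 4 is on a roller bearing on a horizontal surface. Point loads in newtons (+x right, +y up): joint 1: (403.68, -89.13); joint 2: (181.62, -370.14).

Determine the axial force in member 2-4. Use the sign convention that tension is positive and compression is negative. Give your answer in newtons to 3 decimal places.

N=5 nodes, M=7 members, R=3 reactions → 2N=10, M+R=10
member 0 (0-1): L=5.4828, (cx,cy)=(0.3816,0.9243)
member 1 (0-2): L=4.8550, (cx,cy)=(1.0000,0.0000)
member 2 (1-2): L=5.7722, (cx,cy)=(0.4787,-0.8780)
member 3 (1-3): L=4.8706, (cx,cy)=(0.9993,-0.0382)
member 4 (2-3): L=5.3161, (cx,cy)=(0.3958,0.9183)
member 5 (2-4): L=4.7450, (cx,cy)=(1.0000,0.0000)
member 6 (3-4): L=5.5506, (cx,cy)=(0.4758,-0.8795)
solve A·x = −loads:
  F[0-1] = -42.7839 N (compression)
  F[0-2] = +601.6245 N (tension)
  F[1-2] = -39.0040 N (compression)
  F[1-3] = -401.6274 N (compression)
  F[2-3] = +440.3412 N (tension)
  F[2-4] = +227.0562 N (tension)
  F[3-4] = -477.2021 N (compression)
  Rx@0 = -585.3000 N
  Ry@0 = +39.5471 N
  Ry@4 = +419.7229 N

227.056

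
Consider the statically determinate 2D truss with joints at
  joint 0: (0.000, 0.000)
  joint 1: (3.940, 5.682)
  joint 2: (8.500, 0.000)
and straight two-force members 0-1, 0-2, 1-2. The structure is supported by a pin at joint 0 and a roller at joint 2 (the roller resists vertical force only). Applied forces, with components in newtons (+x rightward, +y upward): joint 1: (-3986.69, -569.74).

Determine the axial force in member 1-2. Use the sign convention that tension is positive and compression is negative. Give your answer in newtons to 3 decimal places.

N=3 nodes, M=3 members, R=3 reactions → 2N=6, M+R=6
member 0 (0-1): L=6.9144, (cx,cy)=(0.5698,0.8218)
member 1 (0-2): L=8.5000, (cx,cy)=(1.0000,0.0000)
member 2 (1-2): L=7.2855, (cx,cy)=(0.6259,-0.7799)
solve A·x = −loads:
  F[0-1] = -3614.9430 N (compression)
  F[0-2] = -1926.7996 N (compression)
  F[1-2] = +3078.4489 N (tension)
  Rx@0 = +3986.6900 N
  Ry@0 = +2970.6338 N
  Ry@2 = -2400.8938 N

3078.449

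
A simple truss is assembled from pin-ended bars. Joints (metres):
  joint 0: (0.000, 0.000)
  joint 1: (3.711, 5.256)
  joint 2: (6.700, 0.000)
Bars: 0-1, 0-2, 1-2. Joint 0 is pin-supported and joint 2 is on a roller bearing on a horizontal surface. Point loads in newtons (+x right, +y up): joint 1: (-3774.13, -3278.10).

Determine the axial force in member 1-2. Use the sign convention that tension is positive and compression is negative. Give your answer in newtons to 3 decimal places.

N=3 nodes, M=3 members, R=3 reactions → 2N=6, M+R=6
member 0 (0-1): L=6.4341, (cx,cy)=(0.5768,0.8169)
member 1 (0-2): L=6.7000, (cx,cy)=(1.0000,0.0000)
member 2 (1-2): L=6.0465, (cx,cy)=(0.4943,-0.8693)
solve A·x = −loads:
  F[0-1] = -5414.5268 N (compression)
  F[0-2] = -651.1678 N (compression)
  F[1-2] = +1317.2496 N (tension)
  Rx@0 = +3774.1300 N
  Ry@0 = +4423.1445 N
  Ry@2 = -1145.0445 N

1317.250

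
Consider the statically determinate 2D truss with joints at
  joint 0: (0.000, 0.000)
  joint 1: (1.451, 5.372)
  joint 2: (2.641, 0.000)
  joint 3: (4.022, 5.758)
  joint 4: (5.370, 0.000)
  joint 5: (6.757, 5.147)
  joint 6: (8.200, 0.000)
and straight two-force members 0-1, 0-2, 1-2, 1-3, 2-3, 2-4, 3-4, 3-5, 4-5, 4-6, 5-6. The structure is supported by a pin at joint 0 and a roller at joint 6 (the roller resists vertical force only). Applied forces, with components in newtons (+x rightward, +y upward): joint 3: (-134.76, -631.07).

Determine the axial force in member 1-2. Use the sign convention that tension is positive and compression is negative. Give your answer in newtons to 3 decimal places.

N=7 nodes, M=11 members, R=3 reactions → 2N=14, M+R=14
member 0 (0-1): L=5.5645, (cx,cy)=(0.2608,0.9654)
member 1 (0-2): L=2.6410, (cx,cy)=(1.0000,0.0000)
member 2 (1-2): L=5.5022, (cx,cy)=(0.2163,-0.9763)
member 3 (1-3): L=2.5998, (cx,cy)=(0.9889,0.1485)
member 4 (2-3): L=5.9213, (cx,cy)=(0.2332,0.9724)
member 5 (2-4): L=2.7290, (cx,cy)=(1.0000,0.0000)
member 6 (3-4): L=5.9137, (cx,cy)=(0.2279,-0.9737)
member 7 (3-5): L=2.8024, (cx,cy)=(0.9759,-0.2180)
member 8 (4-5): L=5.3306, (cx,cy)=(0.2602,0.9656)
member 9 (4-6): L=2.8300, (cx,cy)=(1.0000,0.0000)
member 10 (5-6): L=5.3455, (cx,cy)=(0.2699,-0.9629)
solve A·x = −loads:
  F[0-1] = -431.0794 N (compression)
  F[0-2] = -22.3519 N (compression)
  F[1-2] = +395.8048 N (tension)
  F[1-3] = -200.2305 N (compression)
  F[2-3] = -397.3962 N (compression)
  F[2-4] = +155.9344 N (tension)
  F[3-4] = -195.1432 N (compression)
  F[3-5] = -114.1996 N (compression)
  F[4-5] = +196.7839 N (tension)
  F[4-6] = +60.2500 N (tension)
  F[5-6] = -223.1904 N (compression)
  Rx@0 = +134.7600 N
  Ry@0 = +416.1657 N
  Ry@6 = +214.9043 N

395.805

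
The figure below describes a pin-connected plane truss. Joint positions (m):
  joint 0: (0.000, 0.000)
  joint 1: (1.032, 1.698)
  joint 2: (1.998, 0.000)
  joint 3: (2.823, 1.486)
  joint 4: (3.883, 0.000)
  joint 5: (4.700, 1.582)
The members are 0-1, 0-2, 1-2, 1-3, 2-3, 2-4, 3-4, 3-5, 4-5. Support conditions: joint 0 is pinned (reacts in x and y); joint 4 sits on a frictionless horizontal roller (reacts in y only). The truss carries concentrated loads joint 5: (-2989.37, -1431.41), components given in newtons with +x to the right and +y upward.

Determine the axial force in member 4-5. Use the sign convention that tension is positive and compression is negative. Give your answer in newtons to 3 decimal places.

N=6 nodes, M=9 members, R=3 reactions → 2N=12, M+R=12
member 0 (0-1): L=1.9870, (cx,cy)=(0.5194,0.8545)
member 1 (0-2): L=1.9980, (cx,cy)=(1.0000,0.0000)
member 2 (1-2): L=1.9536, (cx,cy)=(0.4945,-0.8692)
member 3 (1-3): L=1.8035, (cx,cy)=(0.9931,-0.1175)
member 4 (2-3): L=1.6997, (cx,cy)=(0.4854,0.8743)
member 5 (2-4): L=1.8850, (cx,cy)=(1.0000,0.0000)
member 6 (3-4): L=1.8253, (cx,cy)=(0.5807,-0.8141)
member 7 (3-5): L=1.8795, (cx,cy)=(0.9987,0.0511)
member 8 (4-5): L=1.7805, (cx,cy)=(0.4589,0.8885)
solve A·x = −loads:
  F[0-1] = -1072.7834 N (compression)
  F[0-2] = -2432.1963 N (compression)
  F[1-2] = +1212.2271 N (tension)
  F[1-3] = -1164.6755 N (compression)
  F[2-3] = -1205.1428 N (compression)
  F[2-4] = -1247.8010 N (compression)
  F[3-4] = +980.8808 N (tension)
  F[3-5] = -2314.2069 N (compression)
  F[4-5] = -1477.9840 N (compression)
  Rx@0 = +2989.3700 N
  Ry@0 = +916.7451 N
  Ry@4 = +514.6649 N

-1477.984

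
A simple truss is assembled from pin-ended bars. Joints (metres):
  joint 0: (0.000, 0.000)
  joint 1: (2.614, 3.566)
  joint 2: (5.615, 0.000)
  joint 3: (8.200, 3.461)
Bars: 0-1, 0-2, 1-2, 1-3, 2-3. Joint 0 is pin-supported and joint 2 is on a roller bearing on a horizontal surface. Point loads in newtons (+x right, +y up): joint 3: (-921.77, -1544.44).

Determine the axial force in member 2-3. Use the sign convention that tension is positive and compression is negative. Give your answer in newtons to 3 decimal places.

-1922.313

N=4 nodes, M=5 members, R=3 reactions → 2N=8, M+R=8
member 0 (0-1): L=4.4215, (cx,cy)=(0.5912,0.8065)
member 1 (0-2): L=5.6150, (cx,cy)=(1.0000,0.0000)
member 2 (1-2): L=4.6607, (cx,cy)=(0.6439,-0.7651)
member 3 (1-3): L=5.5870, (cx,cy)=(0.9998,-0.0188)
member 4 (2-3): L=4.3198, (cx,cy)=(0.5984,0.8012)
solve A·x = −loads:
  F[0-1] = +177.1253 N (tension)
  F[0-2] = -1026.4877 N (compression)
  F[1-2] = -192.3251 N (compression)
  F[1-3] = +228.5945 N (tension)
  F[2-3] = -1922.3134 N (compression)
  Rx@0 = +921.7700 N
  Ry@0 = -142.8551 N
  Ry@2 = +1687.2951 N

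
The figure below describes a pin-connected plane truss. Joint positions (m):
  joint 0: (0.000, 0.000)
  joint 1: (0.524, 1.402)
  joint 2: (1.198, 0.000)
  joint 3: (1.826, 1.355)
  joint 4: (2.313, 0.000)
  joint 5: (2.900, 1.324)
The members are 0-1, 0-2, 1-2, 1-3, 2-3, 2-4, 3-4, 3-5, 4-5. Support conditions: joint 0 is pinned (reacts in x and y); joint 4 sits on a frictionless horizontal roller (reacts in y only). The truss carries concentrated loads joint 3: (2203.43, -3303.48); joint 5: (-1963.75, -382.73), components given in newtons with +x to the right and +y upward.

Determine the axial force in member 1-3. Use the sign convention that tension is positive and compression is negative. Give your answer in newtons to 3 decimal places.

N=6 nodes, M=9 members, R=3 reactions → 2N=12, M+R=12
member 0 (0-1): L=1.4967, (cx,cy)=(0.3501,0.9367)
member 1 (0-2): L=1.1980, (cx,cy)=(1.0000,0.0000)
member 2 (1-2): L=1.5556, (cx,cy)=(0.4333,-0.9013)
member 3 (1-3): L=1.3028, (cx,cy)=(0.9993,-0.0361)
member 4 (2-3): L=1.4935, (cx,cy)=(0.4205,0.9073)
member 5 (2-4): L=1.1150, (cx,cy)=(1.0000,0.0000)
member 6 (3-4): L=1.4399, (cx,cy)=(0.3382,-0.9411)
member 7 (3-5): L=1.0744, (cx,cy)=(0.9996,-0.0289)
member 8 (4-5): L=1.4483, (cx,cy)=(0.4053,0.9142)
solve A·x = −loads:
  F[0-1] = -460.8519 N (compression)
  F[0-2] = +401.0234 N (tension)
  F[1-2] = +494.0148 N (tension)
  F[1-3] = -375.6318 N (compression)
  F[2-3] = -490.7316 N (compression)
  F[2-4] = +821.4206 N (tension)
  F[3-4] = -2997.3129 N (compression)
  F[3-5] = -1772.1345 N (compression)
  F[4-5] = -474.5882 N (compression)
  Rx@0 = -239.6800 N
  Ry@0 = +431.6859 N
  Ry@4 = +3254.5241 N

-375.632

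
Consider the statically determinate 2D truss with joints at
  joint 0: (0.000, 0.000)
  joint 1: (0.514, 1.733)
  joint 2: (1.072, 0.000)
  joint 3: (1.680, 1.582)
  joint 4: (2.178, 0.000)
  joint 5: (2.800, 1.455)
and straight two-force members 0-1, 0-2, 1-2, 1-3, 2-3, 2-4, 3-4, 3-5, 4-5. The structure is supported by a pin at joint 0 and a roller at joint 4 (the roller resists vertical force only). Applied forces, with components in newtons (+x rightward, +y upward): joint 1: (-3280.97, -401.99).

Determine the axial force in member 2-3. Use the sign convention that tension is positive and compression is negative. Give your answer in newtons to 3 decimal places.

-2462.703

N=6 nodes, M=9 members, R=3 reactions → 2N=12, M+R=12
member 0 (0-1): L=1.8076, (cx,cy)=(0.2844,0.9587)
member 1 (0-2): L=1.0720, (cx,cy)=(1.0000,0.0000)
member 2 (1-2): L=1.8206, (cx,cy)=(0.3065,-0.9519)
member 3 (1-3): L=1.1757, (cx,cy)=(0.9917,-0.1284)
member 4 (2-3): L=1.6948, (cx,cy)=(0.3587,0.9334)
member 5 (2-4): L=1.1060, (cx,cy)=(1.0000,0.0000)
member 6 (3-4): L=1.6585, (cx,cy)=(0.3003,-0.9539)
member 7 (3-5): L=1.1272, (cx,cy)=(0.9936,-0.1127)
member 8 (4-5): L=1.5824, (cx,cy)=(0.3931,0.9195)
solve A·x = −loads:
  F[0-1] = -3043.3679 N (compression)
  F[0-2] = -2415.5822 N (compression)
  F[1-2] = +2415.0016 N (tension)
  F[1-3] = +1689.4009 N (tension)
  F[2-3] = -2462.7029 N (compression)
  F[2-4] = -791.9357 N (compression)
  F[3-4] = +2637.4510 N (tension)
  F[3-5] = -0.0000 N (compression)
  F[4-5] = +0.0000 N (tension)
  Rx@0 = +3280.9700 N
  Ry@0 = +2917.7375 N
  Ry@4 = -2515.7475 N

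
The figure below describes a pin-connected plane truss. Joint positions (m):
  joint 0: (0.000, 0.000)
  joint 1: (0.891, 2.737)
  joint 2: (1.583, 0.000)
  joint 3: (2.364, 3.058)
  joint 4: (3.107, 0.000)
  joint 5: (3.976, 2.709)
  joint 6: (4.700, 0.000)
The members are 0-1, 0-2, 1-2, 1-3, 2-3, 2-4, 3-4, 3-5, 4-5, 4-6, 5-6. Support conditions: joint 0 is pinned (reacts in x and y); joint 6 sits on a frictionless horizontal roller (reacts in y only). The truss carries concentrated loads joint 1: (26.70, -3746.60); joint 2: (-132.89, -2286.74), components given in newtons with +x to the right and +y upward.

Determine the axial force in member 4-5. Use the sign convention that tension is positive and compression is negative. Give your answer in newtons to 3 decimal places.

1384.059

N=7 nodes, M=11 members, R=3 reactions → 2N=14, M+R=14
member 0 (0-1): L=2.8784, (cx,cy)=(0.3095,0.9509)
member 1 (0-2): L=1.5830, (cx,cy)=(1.0000,0.0000)
member 2 (1-2): L=2.8231, (cx,cy)=(0.2451,-0.9695)
member 3 (1-3): L=1.5076, (cx,cy)=(0.9771,0.2129)
member 4 (2-3): L=3.1562, (cx,cy)=(0.2475,0.9689)
member 5 (2-4): L=1.5240, (cx,cy)=(1.0000,0.0000)
member 6 (3-4): L=3.1470, (cx,cy)=(0.2361,-0.9717)
member 7 (3-5): L=1.6493, (cx,cy)=(0.9774,-0.2116)
member 8 (4-5): L=2.8450, (cx,cy)=(0.3055,0.9522)
member 9 (4-6): L=1.5930, (cx,cy)=(1.0000,0.0000)
member 10 (5-6): L=2.8041, (cx,cy)=(0.2582,-0.9661)
solve A·x = −loads:
  F[0-1] = -4771.7088 N (compression)
  F[0-2] = +1370.8902 N (tension)
  F[1-2] = +452.6602 N (tension)
  F[1-3] = -1652.6329 N (compression)
  F[2-3] = +1907.2032 N (tension)
  F[2-4] = +1142.7927 N (tension)
  F[3-4] = -1356.2550 N (compression)
  F[3-5] = -841.6381 N (compression)
  F[4-5] = +1384.0595 N (tension)
  F[4-6] = +399.8174 N (tension)
  F[5-6] = -1548.5073 N (compression)
  Rx@0 = +106.1900 N
  Ry@0 = +4537.3383 N
  Ry@6 = +1496.0017 N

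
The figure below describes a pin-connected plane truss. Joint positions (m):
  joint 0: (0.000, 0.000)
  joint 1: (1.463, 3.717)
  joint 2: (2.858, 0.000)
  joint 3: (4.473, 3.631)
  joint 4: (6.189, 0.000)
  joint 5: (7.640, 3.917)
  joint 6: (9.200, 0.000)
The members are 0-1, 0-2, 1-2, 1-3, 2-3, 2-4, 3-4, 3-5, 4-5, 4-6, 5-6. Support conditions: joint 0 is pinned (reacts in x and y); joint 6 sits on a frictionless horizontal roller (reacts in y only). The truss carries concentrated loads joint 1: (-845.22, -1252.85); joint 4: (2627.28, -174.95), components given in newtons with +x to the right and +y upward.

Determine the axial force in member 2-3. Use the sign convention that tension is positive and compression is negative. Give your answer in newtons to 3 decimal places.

-212.079

N=7 nodes, M=11 members, R=3 reactions → 2N=14, M+R=14
member 0 (0-1): L=3.9946, (cx,cy)=(0.3662,0.9305)
member 1 (0-2): L=2.8580, (cx,cy)=(1.0000,0.0000)
member 2 (1-2): L=3.9702, (cx,cy)=(0.3514,-0.9362)
member 3 (1-3): L=3.0112, (cx,cy)=(0.9996,-0.0286)
member 4 (2-3): L=3.9740, (cx,cy)=(0.4064,0.9137)
member 5 (2-4): L=3.3310, (cx,cy)=(1.0000,0.0000)
member 6 (3-4): L=4.0161, (cx,cy)=(0.4273,-0.9041)
member 7 (3-5): L=3.1799, (cx,cy)=(0.9959,0.0899)
member 8 (4-5): L=4.1771, (cx,cy)=(0.3474,0.9377)
member 9 (4-6): L=3.0110, (cx,cy)=(1.0000,0.0000)
member 10 (5-6): L=4.2162, (cx,cy)=(0.3700,-0.9290)
solve A·x = −loads:
  F[0-1] = -1560.8151 N (compression)
  F[0-2] = +2353.7065 N (tension)
  F[1-2] = +206.9739 N (tension)
  F[1-3] = +200.9307 N (tension)
  F[2-3] = -212.0794 N (compression)
  F[2-4] = +2512.6194 N (tension)
  F[3-4] = +222.6250 N (tension)
  F[3-5] = +19.6162 N (tension)
  F[4-5] = -28.0777 N (compression)
  F[4-6] = -9.7833 N (compression)
  F[5-6] = +26.4415 N (tension)
  Rx@0 = -1782.0600 N
  Ry@0 = +1452.3650 N
  Ry@6 = -24.5650 N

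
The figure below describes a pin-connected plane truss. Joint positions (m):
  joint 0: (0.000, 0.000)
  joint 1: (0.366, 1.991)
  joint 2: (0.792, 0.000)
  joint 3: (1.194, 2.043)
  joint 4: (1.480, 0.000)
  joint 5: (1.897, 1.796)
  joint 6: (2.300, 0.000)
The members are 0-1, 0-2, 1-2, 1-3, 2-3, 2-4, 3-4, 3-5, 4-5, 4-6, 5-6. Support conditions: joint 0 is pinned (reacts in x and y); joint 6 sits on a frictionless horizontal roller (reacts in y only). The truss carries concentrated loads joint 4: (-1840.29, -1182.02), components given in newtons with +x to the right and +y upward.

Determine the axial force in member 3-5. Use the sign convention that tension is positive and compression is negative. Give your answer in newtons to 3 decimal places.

N=7 nodes, M=11 members, R=3 reactions → 2N=14, M+R=14
member 0 (0-1): L=2.0244, (cx,cy)=(0.1808,0.9835)
member 1 (0-2): L=0.7920, (cx,cy)=(1.0000,0.0000)
member 2 (1-2): L=2.0361, (cx,cy)=(0.2092,-0.9779)
member 3 (1-3): L=0.8296, (cx,cy)=(0.9980,0.0627)
member 4 (2-3): L=2.0822, (cx,cy)=(0.1931,0.9812)
member 5 (2-4): L=0.6880, (cx,cy)=(1.0000,0.0000)
member 6 (3-4): L=2.0629, (cx,cy)=(0.1386,-0.9903)
member 7 (3-5): L=0.7451, (cx,cy)=(0.9435,-0.3315)
member 8 (4-5): L=1.8438, (cx,cy)=(0.2262,0.9741)
member 9 (4-6): L=0.8200, (cx,cy)=(1.0000,0.0000)
member 10 (5-6): L=1.8407, (cx,cy)=(0.2189,-0.9757)
solve A·x = −loads:
  F[0-1] = -428.4770 N (compression)
  F[0-2] = -1762.8223 N (compression)
  F[1-2] = +420.3308 N (tension)
  F[1-3] = -165.7382 N (compression)
  F[2-3] = -418.9092 N (compression)
  F[2-4] = -1594.0000 N (compression)
  F[3-4] = +539.4358 N (tension)
  F[3-5] = -340.3180 N (compression)
  F[4-5] = +665.0252 N (tension)
  F[4-6] = +170.6701 N (tension)
  F[5-6] = -779.5172 N (compression)
  Rx@0 = +1840.2900 N
  Ry@0 = +421.4158 N
  Ry@6 = +760.6042 N

-340.318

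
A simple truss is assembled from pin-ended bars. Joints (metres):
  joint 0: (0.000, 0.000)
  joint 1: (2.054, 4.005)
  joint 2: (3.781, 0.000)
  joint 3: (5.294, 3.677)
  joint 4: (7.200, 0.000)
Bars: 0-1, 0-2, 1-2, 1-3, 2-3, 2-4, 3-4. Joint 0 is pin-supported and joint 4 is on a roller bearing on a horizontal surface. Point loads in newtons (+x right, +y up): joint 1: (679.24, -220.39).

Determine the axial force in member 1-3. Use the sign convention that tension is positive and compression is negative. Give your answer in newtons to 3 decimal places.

-395.401

N=5 nodes, M=7 members, R=3 reactions → 2N=10, M+R=10
member 0 (0-1): L=4.5010, (cx,cy)=(0.4563,0.8898)
member 1 (0-2): L=3.7810, (cx,cy)=(1.0000,0.0000)
member 2 (1-2): L=4.3615, (cx,cy)=(0.3960,-0.9183)
member 3 (1-3): L=3.2566, (cx,cy)=(0.9949,-0.1007)
member 4 (2-3): L=3.9761, (cx,cy)=(0.3805,0.9248)
member 5 (2-4): L=3.4190, (cx,cy)=(1.0000,0.0000)
member 6 (3-4): L=4.1416, (cx,cy)=(0.4602,-0.8878)
solve A·x = −loads:
  F[0-1] = +247.5935 N (tension)
  F[0-2] = +566.2522 N (tension)
  F[1-2] = -436.5568 N (compression)
  F[1-3] = -395.4013 N (compression)
  F[2-3] = +433.4852 N (tension)
  F[2-4] = +228.4399 N (tension)
  F[3-4] = -496.3879 N (compression)
  Rx@0 = -679.2400 N
  Ry@0 = -220.3096 N
  Ry@4 = +440.6996 N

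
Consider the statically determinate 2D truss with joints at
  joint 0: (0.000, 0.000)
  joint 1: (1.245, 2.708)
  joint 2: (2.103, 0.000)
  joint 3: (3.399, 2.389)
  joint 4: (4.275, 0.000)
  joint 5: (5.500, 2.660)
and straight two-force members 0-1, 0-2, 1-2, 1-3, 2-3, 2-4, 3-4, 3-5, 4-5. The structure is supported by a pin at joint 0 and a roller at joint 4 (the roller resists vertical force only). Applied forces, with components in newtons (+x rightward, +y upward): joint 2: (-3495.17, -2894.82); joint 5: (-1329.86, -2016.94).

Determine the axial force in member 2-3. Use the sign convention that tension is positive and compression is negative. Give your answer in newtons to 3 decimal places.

1100.061

N=6 nodes, M=9 members, R=3 reactions → 2N=12, M+R=12
member 0 (0-1): L=2.9805, (cx,cy)=(0.4177,0.9086)
member 1 (0-2): L=2.1030, (cx,cy)=(1.0000,0.0000)
member 2 (1-2): L=2.8407, (cx,cy)=(0.3020,-0.9533)
member 3 (1-3): L=2.1775, (cx,cy)=(0.9892,-0.1465)
member 4 (2-3): L=2.7179, (cx,cy)=(0.4768,0.8790)
member 5 (2-4): L=2.1720, (cx,cy)=(1.0000,0.0000)
member 6 (3-4): L=2.5445, (cx,cy)=(0.3443,-0.9389)
member 7 (3-5): L=2.1184, (cx,cy)=(0.9918,0.1279)
member 8 (4-5): L=2.9285, (cx,cy)=(0.4183,0.9083)
solve A·x = −loads:
  F[0-1] = -1893.3855 N (compression)
  F[0-2] = -4034.1301 N (compression)
  F[1-2] = +2022.3306 N (tension)
  F[1-3] = -1417.0150 N (compression)
  F[2-3] = +1100.0608 N (tension)
  F[2-4] = -452.6865 N (compression)
  F[3-4] = -1309.5758 N (compression)
  F[3-5] = -429.8627 N (compression)
  F[4-5] = -2160.0023 N (compression)
  Rx@0 = +4825.0300 N
  Ry@0 = +1720.2866 N
  Ry@4 = +3191.4734 N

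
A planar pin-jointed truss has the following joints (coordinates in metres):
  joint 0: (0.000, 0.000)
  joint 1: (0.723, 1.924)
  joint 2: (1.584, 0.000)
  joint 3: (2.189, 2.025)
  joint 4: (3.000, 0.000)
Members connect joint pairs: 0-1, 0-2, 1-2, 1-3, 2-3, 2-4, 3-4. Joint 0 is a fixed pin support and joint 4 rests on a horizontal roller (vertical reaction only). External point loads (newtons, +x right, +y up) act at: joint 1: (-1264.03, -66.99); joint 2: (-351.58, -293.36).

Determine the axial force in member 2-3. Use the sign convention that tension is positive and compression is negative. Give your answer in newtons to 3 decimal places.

-700.399

N=5 nodes, M=7 members, R=3 reactions → 2N=10, M+R=10
member 0 (0-1): L=2.0554, (cx,cy)=(0.3518,0.9361)
member 1 (0-2): L=1.5840, (cx,cy)=(1.0000,0.0000)
member 2 (1-2): L=2.1079, (cx,cy)=(0.4085,-0.9128)
member 3 (1-3): L=1.4695, (cx,cy)=(0.9976,0.0687)
member 4 (2-3): L=2.1134, (cx,cy)=(0.2863,0.9582)
member 5 (2-4): L=1.4160, (cx,cy)=(1.0000,0.0000)
member 6 (3-4): L=2.1814, (cx,cy)=(0.3718,-0.9283)
solve A·x = −loads:
  F[0-1] = -1068.2487 N (compression)
  F[0-2] = -1239.8394 N (compression)
  F[1-2] = +1056.6144 N (tension)
  F[1-3] = +457.7465 N (tension)
  F[2-3] = -700.3986 N (compression)
  F[2-4] = -256.1662 N (compression)
  F[3-4] = +689.0156 N (tension)
  Rx@0 = +1615.6100 N
  Ry@0 = +999.9759 N
  Ry@4 = -639.6259 N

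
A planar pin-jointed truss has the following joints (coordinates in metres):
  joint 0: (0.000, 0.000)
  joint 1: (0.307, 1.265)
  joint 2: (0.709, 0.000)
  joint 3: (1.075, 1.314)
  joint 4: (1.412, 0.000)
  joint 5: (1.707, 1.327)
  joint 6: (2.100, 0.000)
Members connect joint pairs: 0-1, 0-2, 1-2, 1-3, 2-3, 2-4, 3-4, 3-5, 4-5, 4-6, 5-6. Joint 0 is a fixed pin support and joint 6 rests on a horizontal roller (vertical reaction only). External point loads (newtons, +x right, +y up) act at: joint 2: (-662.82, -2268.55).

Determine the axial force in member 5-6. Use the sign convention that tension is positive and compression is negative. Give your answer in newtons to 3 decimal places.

N=7 nodes, M=11 members, R=3 reactions → 2N=14, M+R=14
member 0 (0-1): L=1.3017, (cx,cy)=(0.2358,0.9718)
member 1 (0-2): L=0.7090, (cx,cy)=(1.0000,0.0000)
member 2 (1-2): L=1.3273, (cx,cy)=(0.3029,-0.9530)
member 3 (1-3): L=0.7696, (cx,cy)=(0.9980,0.0637)
member 4 (2-3): L=1.3640, (cx,cy)=(0.2683,0.9633)
member 5 (2-4): L=0.7030, (cx,cy)=(1.0000,0.0000)
member 6 (3-4): L=1.3565, (cx,cy)=(0.2484,-0.9687)
member 7 (3-5): L=0.6321, (cx,cy)=(0.9998,0.0206)
member 8 (4-5): L=1.3594, (cx,cy)=(0.2170,0.9762)
member 9 (4-6): L=0.6880, (cx,cy)=(1.0000,0.0000)
member 10 (5-6): L=1.3840, (cx,cy)=(0.2840,-0.9588)
solve A·x = −loads:
  F[0-1] = -1546.2621 N (compression)
  F[0-2] = -298.1466 N (compression)
  F[1-2] = +1521.4332 N (tension)
  F[1-3] = -827.1354 N (compression)
  F[2-3] = +849.7324 N (tension)
  F[2-4] = +597.4531 N (tension)
  F[3-4] = -799.1649 N (compression)
  F[3-5] = -399.0021 N (compression)
  F[4-5] = +793.0089 N (tension)
  F[4-6] = +226.8281 N (tension)
  F[5-6] = -798.7882 N (compression)
  Rx@0 = +662.8200 N
  Ry@0 = +1502.6443 N
  Ry@6 = +765.9057 N

-798.788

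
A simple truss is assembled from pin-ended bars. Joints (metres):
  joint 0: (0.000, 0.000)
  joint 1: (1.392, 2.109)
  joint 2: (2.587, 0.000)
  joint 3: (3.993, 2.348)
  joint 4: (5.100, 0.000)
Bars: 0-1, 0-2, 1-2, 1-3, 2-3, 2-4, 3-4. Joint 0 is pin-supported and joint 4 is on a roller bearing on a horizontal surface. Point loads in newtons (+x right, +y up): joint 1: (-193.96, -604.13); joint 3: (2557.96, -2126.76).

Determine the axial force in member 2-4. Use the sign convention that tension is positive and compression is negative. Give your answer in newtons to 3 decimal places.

1380.203

N=5 nodes, M=7 members, R=3 reactions → 2N=10, M+R=10
member 0 (0-1): L=2.5270, (cx,cy)=(0.5509,0.8346)
member 1 (0-2): L=2.5870, (cx,cy)=(1.0000,0.0000)
member 2 (1-2): L=2.4240, (cx,cy)=(0.4930,-0.8700)
member 3 (1-3): L=2.6120, (cx,cy)=(0.9958,0.0915)
member 4 (2-3): L=2.7368, (cx,cy)=(0.5137,0.8579)
member 5 (2-4): L=2.5130, (cx,cy)=(1.0000,0.0000)
member 6 (3-4): L=2.5959, (cx,cy)=(0.4264,-0.9045)
solve A·x = −loads:
  F[0-1] = +235.5462 N (tension)
  F[0-2] = +2234.2473 N (tension)
  F[1-2] = -842.2797 N (compression)
  F[1-3] = +742.0538 N (tension)
  F[2-3] = +854.1547 N (tension)
  F[2-4] = +1380.2029 N (tension)
  F[3-4] = -3236.5226 N (compression)
  Rx@0 = -2364.0000 N
  Ry@0 = -196.5865 N
  Ry@4 = +2927.4765 N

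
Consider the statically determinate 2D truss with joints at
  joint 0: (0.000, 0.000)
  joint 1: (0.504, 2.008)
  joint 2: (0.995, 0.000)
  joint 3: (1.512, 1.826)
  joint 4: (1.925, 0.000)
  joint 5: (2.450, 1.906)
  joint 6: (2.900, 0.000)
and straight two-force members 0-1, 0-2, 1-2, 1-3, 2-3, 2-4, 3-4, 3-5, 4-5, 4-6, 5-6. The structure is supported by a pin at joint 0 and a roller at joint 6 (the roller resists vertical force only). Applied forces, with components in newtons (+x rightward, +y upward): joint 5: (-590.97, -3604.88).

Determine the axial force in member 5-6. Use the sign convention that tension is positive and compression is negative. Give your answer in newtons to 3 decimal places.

N=7 nodes, M=11 members, R=3 reactions → 2N=14, M+R=14
member 0 (0-1): L=2.0703, (cx,cy)=(0.2434,0.9699)
member 1 (0-2): L=0.9950, (cx,cy)=(1.0000,0.0000)
member 2 (1-2): L=2.0672, (cx,cy)=(0.2375,-0.9714)
member 3 (1-3): L=1.0243, (cx,cy)=(0.9841,-0.1777)
member 4 (2-3): L=1.8978, (cx,cy)=(0.2724,0.9622)
member 5 (2-4): L=0.9300, (cx,cy)=(1.0000,0.0000)
member 6 (3-4): L=1.8721, (cx,cy)=(0.2206,-0.9754)
member 7 (3-5): L=0.9414, (cx,cy)=(0.9964,0.0850)
member 8 (4-5): L=1.9770, (cx,cy)=(0.2656,0.9641)
member 9 (4-6): L=0.9750, (cx,cy)=(1.0000,0.0000)
member 10 (5-6): L=1.9584, (cx,cy)=(0.2298,-0.9732)
solve A·x = −loads:
  F[0-1] = -977.1868 N (compression)
  F[0-2] = -353.0790 N (compression)
  F[1-2] = +1067.0386 N (tension)
  F[1-3] = -499.2830 N (compression)
  F[2-3] = -1077.2460 N (compression)
  F[2-4] = +193.8357 N (tension)
  F[3-4] = +886.0117 N (tension)
  F[3-5] = -983.8232 N (compression)
  F[4-5] = -896.3669 N (compression)
  F[4-6] = +627.3303 N (tension)
  F[5-6] = -2730.1432 N (compression)
  Rx@0 = +590.9700 N
  Ry@0 = +947.7879 N
  Ry@6 = +2657.0921 N

-2730.143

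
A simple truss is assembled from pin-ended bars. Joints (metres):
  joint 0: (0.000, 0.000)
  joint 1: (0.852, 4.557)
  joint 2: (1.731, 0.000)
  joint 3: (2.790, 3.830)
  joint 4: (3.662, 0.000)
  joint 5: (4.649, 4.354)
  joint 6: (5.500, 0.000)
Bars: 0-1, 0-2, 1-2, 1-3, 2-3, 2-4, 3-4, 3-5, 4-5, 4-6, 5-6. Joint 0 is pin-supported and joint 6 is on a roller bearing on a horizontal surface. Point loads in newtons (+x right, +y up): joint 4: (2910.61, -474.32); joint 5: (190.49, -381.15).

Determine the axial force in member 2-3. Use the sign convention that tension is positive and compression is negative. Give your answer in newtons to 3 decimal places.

-79.815

N=7 nodes, M=11 members, R=3 reactions → 2N=14, M+R=14
member 0 (0-1): L=4.6360, (cx,cy)=(0.1838,0.9830)
member 1 (0-2): L=1.7310, (cx,cy)=(1.0000,0.0000)
member 2 (1-2): L=4.6410, (cx,cy)=(0.1894,-0.9819)
member 3 (1-3): L=2.0699, (cx,cy)=(0.9363,-0.3512)
member 4 (2-3): L=3.9737, (cx,cy)=(0.2665,0.9638)
member 5 (2-4): L=1.9310, (cx,cy)=(1.0000,0.0000)
member 6 (3-4): L=3.9280, (cx,cy)=(0.2220,-0.9750)
member 7 (3-5): L=1.9314, (cx,cy)=(0.9625,0.2713)
member 8 (4-5): L=4.4645, (cx,cy)=(0.2211,0.9753)
member 9 (4-6): L=1.8380, (cx,cy)=(1.0000,0.0000)
member 10 (5-6): L=4.4364, (cx,cy)=(0.1918,-0.9814)
solve A·x = −loads:
  F[0-1] = -67.8401 N (compression)
  F[0-2] = +3113.5677 N (tension)
  F[1-2] = +78.3461 N (tension)
  F[1-3] = -29.1644 N (compression)
  F[2-3] = -79.8145 N (compression)
  F[2-4] = +3149.6770 N (tension)
  F[3-4] = +51.0707 N (tension)
  F[3-5] = -62.2492 N (compression)
  F[4-5] = +435.2946 N (tension)
  F[4-6] = +154.1700 N (tension)
  F[5-6] = -803.7106 N (compression)
  Rx@0 = -3101.1000 N
  Ry@0 = +66.6846 N
  Ry@6 = +788.7854 N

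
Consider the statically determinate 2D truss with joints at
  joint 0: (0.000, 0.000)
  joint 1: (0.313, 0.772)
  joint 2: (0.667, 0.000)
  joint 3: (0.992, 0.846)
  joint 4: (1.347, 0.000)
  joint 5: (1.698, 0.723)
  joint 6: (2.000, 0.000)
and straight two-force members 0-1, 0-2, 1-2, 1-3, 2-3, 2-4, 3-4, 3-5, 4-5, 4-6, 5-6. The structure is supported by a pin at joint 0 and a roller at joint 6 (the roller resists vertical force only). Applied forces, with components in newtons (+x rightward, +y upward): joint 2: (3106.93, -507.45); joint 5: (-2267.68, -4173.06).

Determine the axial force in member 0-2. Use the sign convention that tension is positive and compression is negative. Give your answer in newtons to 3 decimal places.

1564.224

N=7 nodes, M=11 members, R=3 reactions → 2N=14, M+R=14
member 0 (0-1): L=0.8330, (cx,cy)=(0.3757,0.9267)
member 1 (0-2): L=0.6670, (cx,cy)=(1.0000,0.0000)
member 2 (1-2): L=0.8493, (cx,cy)=(0.4168,-0.9090)
member 3 (1-3): L=0.6830, (cx,cy)=(0.9941,0.1083)
member 4 (2-3): L=0.9063, (cx,cy)=(0.3586,0.9335)
member 5 (2-4): L=0.6800, (cx,cy)=(1.0000,0.0000)
member 6 (3-4): L=0.9175, (cx,cy)=(0.3869,-0.9221)
member 7 (3-5): L=0.7166, (cx,cy)=(0.9852,-0.1716)
member 8 (4-5): L=0.8037, (cx,cy)=(0.4367,0.8996)
member 9 (4-6): L=0.6530, (cx,cy)=(1.0000,0.0000)
member 10 (5-6): L=0.7835, (cx,cy)=(0.3854,-0.9227)
solve A·x = −loads:
  F[0-1] = -1929.4916 N (compression)
  F[0-2] = +1564.2236 N (tension)
  F[1-2] = +1790.7307 N (tension)
  F[1-3] = -1480.0927 N (compression)
  F[2-3] = -1200.1306 N (compression)
  F[2-4] = -365.9216 N (compression)
  F[3-4] = +1886.0429 N (tension)
  F[3-5] = -2671.1752 N (compression)
  F[4-5] = -1933.2460 N (compression)
  F[4-6] = +1208.1655 N (tension)
  F[5-6] = -3134.5844 N (compression)
  Rx@0 = -839.2500 N
  Ry@0 = +1788.1138 N
  Ry@6 = +2892.3962 N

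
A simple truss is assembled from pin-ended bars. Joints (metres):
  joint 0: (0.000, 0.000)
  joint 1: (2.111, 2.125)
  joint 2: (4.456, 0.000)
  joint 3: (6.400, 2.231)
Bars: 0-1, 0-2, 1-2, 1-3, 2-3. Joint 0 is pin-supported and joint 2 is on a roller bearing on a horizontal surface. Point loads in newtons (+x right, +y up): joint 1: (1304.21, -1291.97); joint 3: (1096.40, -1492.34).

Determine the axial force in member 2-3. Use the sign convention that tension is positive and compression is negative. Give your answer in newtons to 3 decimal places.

-2059.696

N=4 nodes, M=5 members, R=3 reactions → 2N=8, M+R=8
member 0 (0-1): L=2.9953, (cx,cy)=(0.7048,0.7094)
member 1 (0-2): L=4.4560, (cx,cy)=(1.0000,0.0000)
member 2 (1-2): L=3.1646, (cx,cy)=(0.7410,-0.6715)
member 3 (1-3): L=4.2903, (cx,cy)=(0.9997,0.0247)
member 4 (2-3): L=2.9591, (cx,cy)=(0.6569,0.7539)
solve A·x = −loads:
  F[0-1] = +1609.7845 N (tension)
  F[0-2] = +1266.0887 N (tension)
  F[1-2] = -3534.6303 N (compression)
  F[1-3] = +2450.2610 N (tension)
  F[2-3] = -2059.6955 N (compression)
  Rx@0 = -2400.6100 N
  Ry@0 = -1142.0453 N
  Ry@2 = +3926.3553 N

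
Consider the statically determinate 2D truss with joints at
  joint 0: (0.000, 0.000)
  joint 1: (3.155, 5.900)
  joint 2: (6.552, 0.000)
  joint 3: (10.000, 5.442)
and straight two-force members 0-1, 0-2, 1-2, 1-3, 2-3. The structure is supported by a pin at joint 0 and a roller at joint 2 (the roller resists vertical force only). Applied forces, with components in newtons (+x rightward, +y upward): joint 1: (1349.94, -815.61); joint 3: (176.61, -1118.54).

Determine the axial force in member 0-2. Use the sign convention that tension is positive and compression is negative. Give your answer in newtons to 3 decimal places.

709.426

N=4 nodes, M=5 members, R=3 reactions → 2N=8, M+R=8
member 0 (0-1): L=6.6906, (cx,cy)=(0.4716,0.8818)
member 1 (0-2): L=6.5520, (cx,cy)=(1.0000,0.0000)
member 2 (1-2): L=6.8081, (cx,cy)=(0.4990,-0.8666)
member 3 (1-3): L=6.8603, (cx,cy)=(0.9978,-0.0668)
member 4 (2-3): L=6.4424, (cx,cy)=(0.5352,0.8447)
solve A·x = −loads:
  F[0-1] = +1732.8193 N (tension)
  F[0-2] = +709.4258 N (tension)
  F[1-2] = -2769.9528 N (compression)
  F[1-3] = +851.2005 N (tension)
  F[2-3] = -1256.8805 N (compression)
  Rx@0 = -1526.5500 N
  Ry@0 = -1528.0611 N
  Ry@2 = +3462.2111 N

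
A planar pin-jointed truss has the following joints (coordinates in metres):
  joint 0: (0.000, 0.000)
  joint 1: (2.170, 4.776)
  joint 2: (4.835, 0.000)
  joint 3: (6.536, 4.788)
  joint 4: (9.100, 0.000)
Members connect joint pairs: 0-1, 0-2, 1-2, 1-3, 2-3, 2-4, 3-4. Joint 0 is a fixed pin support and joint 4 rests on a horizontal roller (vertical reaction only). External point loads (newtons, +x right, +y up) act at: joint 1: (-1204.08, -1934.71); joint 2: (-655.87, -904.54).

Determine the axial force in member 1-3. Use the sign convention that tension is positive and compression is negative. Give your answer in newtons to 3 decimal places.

N=5 nodes, M=7 members, R=3 reactions → 2N=10, M+R=10
member 0 (0-1): L=5.2459, (cx,cy)=(0.4137,0.9104)
member 1 (0-2): L=4.8350, (cx,cy)=(1.0000,0.0000)
member 2 (1-2): L=5.4692, (cx,cy)=(0.4873,-0.8733)
member 3 (1-3): L=4.3660, (cx,cy)=(1.0000,0.0027)
member 4 (2-3): L=5.0812, (cx,cy)=(0.3348,0.9423)
member 5 (2-4): L=4.2650, (cx,cy)=(1.0000,0.0000)
member 6 (3-4): L=5.4313, (cx,cy)=(0.4721,-0.8816)
solve A·x = −loads:
  F[0-1] = -2778.0672 N (compression)
  F[0-2] = -710.7766 N (compression)
  F[1-2] = +679.9551 N (tension)
  F[1-3] = -276.4176 N (compression)
  F[2-3] = +329.7979 N (tension)
  F[2-4] = +166.0117 N (tension)
  F[3-4] = -351.6614 N (compression)
  Rx@0 = +1859.9500 N
  Ry@0 = +2529.2406 N
  Ry@4 = +310.0094 N

-276.418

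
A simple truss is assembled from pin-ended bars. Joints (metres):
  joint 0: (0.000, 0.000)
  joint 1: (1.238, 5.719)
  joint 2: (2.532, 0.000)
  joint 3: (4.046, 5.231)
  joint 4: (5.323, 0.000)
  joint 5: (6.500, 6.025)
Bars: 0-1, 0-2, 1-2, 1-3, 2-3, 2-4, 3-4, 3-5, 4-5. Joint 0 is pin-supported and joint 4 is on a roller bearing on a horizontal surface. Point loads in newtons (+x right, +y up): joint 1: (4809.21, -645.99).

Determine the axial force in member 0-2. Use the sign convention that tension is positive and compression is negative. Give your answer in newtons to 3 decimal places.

N=6 nodes, M=9 members, R=3 reactions → 2N=12, M+R=12
member 0 (0-1): L=5.8515, (cx,cy)=(0.2116,0.9774)
member 1 (0-2): L=2.5320, (cx,cy)=(1.0000,0.0000)
member 2 (1-2): L=5.8636, (cx,cy)=(0.2207,-0.9753)
member 3 (1-3): L=2.8501, (cx,cy)=(0.9852,-0.1712)
member 4 (2-3): L=5.4457, (cx,cy)=(0.2780,0.9606)
member 5 (2-4): L=2.7910, (cx,cy)=(1.0000,0.0000)
member 6 (3-4): L=5.3846, (cx,cy)=(0.2372,-0.9715)
member 7 (3-5): L=2.5793, (cx,cy)=(0.9514,0.3078)
member 8 (4-5): L=6.1389, (cx,cy)=(0.1917,0.9814)
solve A·x = −loads:
  F[0-1] = +4779.4324 N (tension)
  F[0-2] = +3798.0204 N (tension)
  F[1-2] = -4970.3424 N (compression)
  F[1-3] = -2741.6285 N (compression)
  F[2-3] = +5046.7637 N (tension)
  F[2-4] = +1298.0503 N (tension)
  F[3-4] = -5473.3768 N (compression)
  F[3-5] = +0.0000 N (tension)
  F[4-5] = -0.0000 N (compression)
  Rx@0 = -4809.2100 N
  Ry@0 = -4671.2386 N
  Ry@4 = +5317.2286 N

3798.020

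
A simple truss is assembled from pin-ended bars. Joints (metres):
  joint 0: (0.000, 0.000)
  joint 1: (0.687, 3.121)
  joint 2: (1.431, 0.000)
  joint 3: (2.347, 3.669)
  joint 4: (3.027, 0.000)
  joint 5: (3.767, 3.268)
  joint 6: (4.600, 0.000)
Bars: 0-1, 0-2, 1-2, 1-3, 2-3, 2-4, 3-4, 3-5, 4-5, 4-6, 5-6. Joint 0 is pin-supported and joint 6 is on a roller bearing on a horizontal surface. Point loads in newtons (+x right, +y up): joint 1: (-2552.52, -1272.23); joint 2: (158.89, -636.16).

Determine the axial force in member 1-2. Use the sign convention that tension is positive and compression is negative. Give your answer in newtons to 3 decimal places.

2464.885

N=7 nodes, M=11 members, R=3 reactions → 2N=14, M+R=14
member 0 (0-1): L=3.1957, (cx,cy)=(0.2150,0.9766)
member 1 (0-2): L=1.4310, (cx,cy)=(1.0000,0.0000)
member 2 (1-2): L=3.2085, (cx,cy)=(0.2319,-0.9727)
member 3 (1-3): L=1.7481, (cx,cy)=(0.9496,0.3135)
member 4 (2-3): L=3.7816, (cx,cy)=(0.2422,0.9702)
member 5 (2-4): L=1.5960, (cx,cy)=(1.0000,0.0000)
member 6 (3-4): L=3.7315, (cx,cy)=(0.1822,-0.9833)
member 7 (3-5): L=1.4755, (cx,cy)=(0.9624,-0.2718)
member 8 (4-5): L=3.3507, (cx,cy)=(0.2208,0.9753)
member 9 (4-6): L=1.5730, (cx,cy)=(1.0000,0.0000)
member 10 (5-6): L=3.3725, (cx,cy)=(0.2470,-0.9690)
solve A·x = −loads:
  F[0-1] = -3330.1746 N (compression)
  F[0-2] = -1677.7250 N (compression)
  F[1-2] = +2464.8851 N (tension)
  F[1-3] = +1332.1888 N (tension)
  F[2-3] = -1815.6072 N (compression)
  F[2-4] = -825.2547 N (compression)
  F[3-4] = +1192.1911 N (tension)
  F[3-5] = +631.7758 N (tension)
  F[4-5] = -1201.9052 N (compression)
  F[4-6] = -342.5607 N (compression)
  F[5-6] = +1386.8951 N (tension)
  Rx@0 = +2393.6300 N
  Ry@0 = +3252.3135 N
  Ry@6 = -1343.9235 N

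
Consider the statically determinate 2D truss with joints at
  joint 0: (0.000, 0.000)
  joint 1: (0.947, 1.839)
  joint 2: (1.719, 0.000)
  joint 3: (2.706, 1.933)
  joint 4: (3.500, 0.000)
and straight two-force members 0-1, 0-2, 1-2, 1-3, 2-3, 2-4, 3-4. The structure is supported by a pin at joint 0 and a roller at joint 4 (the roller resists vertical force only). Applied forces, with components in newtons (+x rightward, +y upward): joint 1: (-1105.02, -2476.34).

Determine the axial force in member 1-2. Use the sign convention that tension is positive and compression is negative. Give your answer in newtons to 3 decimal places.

N=5 nodes, M=7 members, R=3 reactions → 2N=10, M+R=10
member 0 (0-1): L=2.0685, (cx,cy)=(0.4578,0.8890)
member 1 (0-2): L=1.7190, (cx,cy)=(1.0000,0.0000)
member 2 (1-2): L=1.9945, (cx,cy)=(0.3871,-0.9221)
member 3 (1-3): L=1.7615, (cx,cy)=(0.9986,0.0534)
member 4 (2-3): L=2.1704, (cx,cy)=(0.4548,0.8906)
member 5 (2-4): L=1.7810, (cx,cy)=(1.0000,0.0000)
member 6 (3-4): L=2.0897, (cx,cy)=(0.3800,-0.9250)
solve A·x = −loads:
  F[0-1] = -2684.8126 N (compression)
  F[0-2] = +124.1346 N (tension)
  F[1-2] = -101.8860 N (compression)
  F[1-3] = -84.8184 N (compression)
  F[2-3] = +105.4819 N (tension)
  F[2-4] = +36.7293 N (tension)
  F[3-4] = -96.6674 N (compression)
  Rx@0 = +1105.0200 N
  Ry@0 = +2386.9222 N
  Ry@4 = +89.4178 N

-101.886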